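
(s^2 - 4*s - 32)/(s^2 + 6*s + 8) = (s - 8)/(s + 2)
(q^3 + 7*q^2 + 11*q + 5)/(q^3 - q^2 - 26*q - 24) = (q^2 + 6*q + 5)/(q^2 - 2*q - 24)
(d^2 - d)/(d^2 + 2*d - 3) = d/(d + 3)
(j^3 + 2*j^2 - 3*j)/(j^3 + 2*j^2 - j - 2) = j*(j + 3)/(j^2 + 3*j + 2)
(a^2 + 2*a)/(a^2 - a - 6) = a/(a - 3)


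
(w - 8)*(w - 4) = w^2 - 12*w + 32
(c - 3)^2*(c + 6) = c^3 - 27*c + 54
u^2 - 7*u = u*(u - 7)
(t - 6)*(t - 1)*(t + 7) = t^3 - 43*t + 42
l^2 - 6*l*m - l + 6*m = (l - 1)*(l - 6*m)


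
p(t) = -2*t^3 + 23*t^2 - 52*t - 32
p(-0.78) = 23.50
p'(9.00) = -124.00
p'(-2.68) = -218.37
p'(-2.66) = -216.81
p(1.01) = -63.12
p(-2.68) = 311.05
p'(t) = -6*t^2 + 46*t - 52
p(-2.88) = 356.31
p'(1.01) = -11.66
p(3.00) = -35.00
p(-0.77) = 22.59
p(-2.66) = 306.70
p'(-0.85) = -95.44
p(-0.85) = 30.05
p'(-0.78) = -91.53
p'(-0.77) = -90.98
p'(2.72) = 28.73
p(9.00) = -95.00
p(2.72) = -43.52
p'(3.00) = 32.00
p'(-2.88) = -234.25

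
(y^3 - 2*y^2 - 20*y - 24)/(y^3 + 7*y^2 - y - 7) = (y^3 - 2*y^2 - 20*y - 24)/(y^3 + 7*y^2 - y - 7)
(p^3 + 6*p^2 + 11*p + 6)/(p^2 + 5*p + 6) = p + 1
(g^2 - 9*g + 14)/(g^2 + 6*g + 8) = (g^2 - 9*g + 14)/(g^2 + 6*g + 8)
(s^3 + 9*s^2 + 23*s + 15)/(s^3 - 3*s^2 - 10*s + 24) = (s^2 + 6*s + 5)/(s^2 - 6*s + 8)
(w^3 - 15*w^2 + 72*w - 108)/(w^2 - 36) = (w^2 - 9*w + 18)/(w + 6)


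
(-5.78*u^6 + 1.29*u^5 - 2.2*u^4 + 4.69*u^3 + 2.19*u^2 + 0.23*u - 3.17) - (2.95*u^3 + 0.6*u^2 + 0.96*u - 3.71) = -5.78*u^6 + 1.29*u^5 - 2.2*u^4 + 1.74*u^3 + 1.59*u^2 - 0.73*u + 0.54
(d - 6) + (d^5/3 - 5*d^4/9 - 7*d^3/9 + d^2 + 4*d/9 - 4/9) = d^5/3 - 5*d^4/9 - 7*d^3/9 + d^2 + 13*d/9 - 58/9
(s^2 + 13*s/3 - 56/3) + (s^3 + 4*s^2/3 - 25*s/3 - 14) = s^3 + 7*s^2/3 - 4*s - 98/3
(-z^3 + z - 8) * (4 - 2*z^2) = 2*z^5 - 6*z^3 + 16*z^2 + 4*z - 32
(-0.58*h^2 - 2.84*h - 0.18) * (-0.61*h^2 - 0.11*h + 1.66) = 0.3538*h^4 + 1.7962*h^3 - 0.5406*h^2 - 4.6946*h - 0.2988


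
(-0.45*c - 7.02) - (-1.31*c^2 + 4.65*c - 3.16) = 1.31*c^2 - 5.1*c - 3.86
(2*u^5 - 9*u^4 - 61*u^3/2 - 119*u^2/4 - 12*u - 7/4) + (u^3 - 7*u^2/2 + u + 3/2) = 2*u^5 - 9*u^4 - 59*u^3/2 - 133*u^2/4 - 11*u - 1/4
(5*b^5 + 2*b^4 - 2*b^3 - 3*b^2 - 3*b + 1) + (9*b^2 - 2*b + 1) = 5*b^5 + 2*b^4 - 2*b^3 + 6*b^2 - 5*b + 2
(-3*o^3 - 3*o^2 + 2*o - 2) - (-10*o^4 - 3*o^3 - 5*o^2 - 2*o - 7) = 10*o^4 + 2*o^2 + 4*o + 5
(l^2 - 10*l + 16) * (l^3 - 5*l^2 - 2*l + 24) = l^5 - 15*l^4 + 64*l^3 - 36*l^2 - 272*l + 384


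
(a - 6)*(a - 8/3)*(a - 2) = a^3 - 32*a^2/3 + 100*a/3 - 32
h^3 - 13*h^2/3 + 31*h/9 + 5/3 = (h - 3)*(h - 5/3)*(h + 1/3)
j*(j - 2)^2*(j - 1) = j^4 - 5*j^3 + 8*j^2 - 4*j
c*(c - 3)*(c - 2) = c^3 - 5*c^2 + 6*c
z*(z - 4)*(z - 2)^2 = z^4 - 8*z^3 + 20*z^2 - 16*z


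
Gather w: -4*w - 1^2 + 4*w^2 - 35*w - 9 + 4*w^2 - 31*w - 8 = 8*w^2 - 70*w - 18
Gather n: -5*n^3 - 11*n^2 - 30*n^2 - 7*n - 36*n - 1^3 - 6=-5*n^3 - 41*n^2 - 43*n - 7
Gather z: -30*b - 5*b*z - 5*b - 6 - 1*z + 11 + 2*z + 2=-35*b + z*(1 - 5*b) + 7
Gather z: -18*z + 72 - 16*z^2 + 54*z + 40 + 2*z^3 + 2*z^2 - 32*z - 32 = 2*z^3 - 14*z^2 + 4*z + 80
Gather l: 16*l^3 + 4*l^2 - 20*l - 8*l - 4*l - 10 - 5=16*l^3 + 4*l^2 - 32*l - 15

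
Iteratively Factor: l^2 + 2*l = (l)*(l + 2)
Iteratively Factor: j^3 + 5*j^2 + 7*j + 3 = (j + 1)*(j^2 + 4*j + 3) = (j + 1)*(j + 3)*(j + 1)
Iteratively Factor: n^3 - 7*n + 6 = (n - 2)*(n^2 + 2*n - 3) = (n - 2)*(n + 3)*(n - 1)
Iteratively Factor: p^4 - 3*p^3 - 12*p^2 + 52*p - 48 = (p - 3)*(p^3 - 12*p + 16) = (p - 3)*(p - 2)*(p^2 + 2*p - 8) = (p - 3)*(p - 2)^2*(p + 4)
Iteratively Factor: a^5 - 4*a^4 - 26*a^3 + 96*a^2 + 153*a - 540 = (a + 4)*(a^4 - 8*a^3 + 6*a^2 + 72*a - 135) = (a - 3)*(a + 4)*(a^3 - 5*a^2 - 9*a + 45) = (a - 3)*(a + 3)*(a + 4)*(a^2 - 8*a + 15) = (a - 3)^2*(a + 3)*(a + 4)*(a - 5)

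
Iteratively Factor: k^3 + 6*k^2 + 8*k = (k + 4)*(k^2 + 2*k) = k*(k + 4)*(k + 2)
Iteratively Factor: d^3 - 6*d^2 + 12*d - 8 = (d - 2)*(d^2 - 4*d + 4) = (d - 2)^2*(d - 2)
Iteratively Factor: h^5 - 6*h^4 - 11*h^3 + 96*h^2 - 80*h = (h + 4)*(h^4 - 10*h^3 + 29*h^2 - 20*h) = (h - 5)*(h + 4)*(h^3 - 5*h^2 + 4*h) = (h - 5)*(h - 4)*(h + 4)*(h^2 - h) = (h - 5)*(h - 4)*(h - 1)*(h + 4)*(h)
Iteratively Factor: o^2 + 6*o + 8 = (o + 2)*(o + 4)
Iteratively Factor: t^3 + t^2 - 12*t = (t - 3)*(t^2 + 4*t) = (t - 3)*(t + 4)*(t)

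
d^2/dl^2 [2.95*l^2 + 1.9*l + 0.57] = 5.90000000000000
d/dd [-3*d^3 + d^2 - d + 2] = -9*d^2 + 2*d - 1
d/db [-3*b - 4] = -3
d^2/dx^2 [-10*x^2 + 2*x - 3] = -20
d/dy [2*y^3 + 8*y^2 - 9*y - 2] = 6*y^2 + 16*y - 9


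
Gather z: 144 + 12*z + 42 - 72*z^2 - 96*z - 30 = -72*z^2 - 84*z + 156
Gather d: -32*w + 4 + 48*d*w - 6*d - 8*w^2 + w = d*(48*w - 6) - 8*w^2 - 31*w + 4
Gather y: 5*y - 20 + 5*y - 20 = 10*y - 40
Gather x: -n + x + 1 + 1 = -n + x + 2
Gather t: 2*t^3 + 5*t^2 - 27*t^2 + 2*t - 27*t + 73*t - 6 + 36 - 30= 2*t^3 - 22*t^2 + 48*t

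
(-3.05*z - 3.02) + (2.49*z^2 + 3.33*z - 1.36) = 2.49*z^2 + 0.28*z - 4.38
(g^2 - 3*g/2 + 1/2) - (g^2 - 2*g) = g/2 + 1/2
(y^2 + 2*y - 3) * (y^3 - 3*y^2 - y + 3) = y^5 - y^4 - 10*y^3 + 10*y^2 + 9*y - 9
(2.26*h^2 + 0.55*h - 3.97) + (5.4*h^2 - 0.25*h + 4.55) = 7.66*h^2 + 0.3*h + 0.58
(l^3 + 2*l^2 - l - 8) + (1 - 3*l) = l^3 + 2*l^2 - 4*l - 7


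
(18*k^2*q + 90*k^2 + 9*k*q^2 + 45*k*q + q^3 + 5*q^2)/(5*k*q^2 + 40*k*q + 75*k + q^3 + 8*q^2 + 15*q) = (18*k^2 + 9*k*q + q^2)/(5*k*q + 15*k + q^2 + 3*q)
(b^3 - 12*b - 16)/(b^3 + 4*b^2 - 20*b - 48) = (b + 2)/(b + 6)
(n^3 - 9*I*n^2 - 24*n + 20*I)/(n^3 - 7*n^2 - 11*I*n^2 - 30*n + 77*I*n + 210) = (n^2 - 4*I*n - 4)/(n^2 - n*(7 + 6*I) + 42*I)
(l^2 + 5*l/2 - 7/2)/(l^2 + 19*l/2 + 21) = (l - 1)/(l + 6)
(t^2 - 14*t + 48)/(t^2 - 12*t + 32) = (t - 6)/(t - 4)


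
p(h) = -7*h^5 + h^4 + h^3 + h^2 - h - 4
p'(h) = -35*h^4 + 4*h^3 + 3*h^2 + 2*h - 1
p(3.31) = -2621.29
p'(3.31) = -4017.72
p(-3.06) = 1945.49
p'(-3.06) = -3162.33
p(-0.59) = -2.65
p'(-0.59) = -6.20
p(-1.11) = 10.29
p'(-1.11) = -58.13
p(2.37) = -479.30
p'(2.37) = -1030.40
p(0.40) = -4.22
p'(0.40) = -0.36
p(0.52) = -4.30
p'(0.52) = -1.15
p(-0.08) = -3.91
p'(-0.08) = -1.14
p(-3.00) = 1763.00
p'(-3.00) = -2923.00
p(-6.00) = 55550.00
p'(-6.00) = -46129.00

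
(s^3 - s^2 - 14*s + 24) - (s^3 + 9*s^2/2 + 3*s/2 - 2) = -11*s^2/2 - 31*s/2 + 26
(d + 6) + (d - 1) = 2*d + 5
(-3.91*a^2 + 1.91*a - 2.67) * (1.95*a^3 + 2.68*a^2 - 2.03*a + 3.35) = -7.6245*a^5 - 6.7543*a^4 + 7.8496*a^3 - 24.1314*a^2 + 11.8186*a - 8.9445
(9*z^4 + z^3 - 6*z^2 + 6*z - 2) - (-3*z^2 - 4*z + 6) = 9*z^4 + z^3 - 3*z^2 + 10*z - 8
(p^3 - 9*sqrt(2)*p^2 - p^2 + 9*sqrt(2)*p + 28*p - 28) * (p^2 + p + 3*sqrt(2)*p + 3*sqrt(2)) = p^5 - 6*sqrt(2)*p^4 - 27*p^3 + 90*sqrt(2)*p^2 + 26*p - 84*sqrt(2)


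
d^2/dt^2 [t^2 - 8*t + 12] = 2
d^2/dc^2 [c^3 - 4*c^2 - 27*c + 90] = 6*c - 8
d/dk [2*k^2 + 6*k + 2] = 4*k + 6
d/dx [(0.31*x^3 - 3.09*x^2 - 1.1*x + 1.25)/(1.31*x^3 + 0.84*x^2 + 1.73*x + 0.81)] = (4.3083*x^4 + 3.9546*x^3 - 8.5809*x^2 - 7.1058*x - 3.0535)/(1.7161*x^6 + 2.2008*x^5 + 5.2382*x^4 + 5.0286*x^3 + 4.3537*x^2 + 2.8026*x + 0.6561)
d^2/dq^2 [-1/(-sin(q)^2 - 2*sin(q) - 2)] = 2*(-2*sin(q)^4 - 3*sin(q)^3 + 5*sin(q)^2 + 8*sin(q) + 2)/(sin(q)^2 + 2*sin(q) + 2)^3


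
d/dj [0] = 0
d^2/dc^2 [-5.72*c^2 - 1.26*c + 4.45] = -11.4400000000000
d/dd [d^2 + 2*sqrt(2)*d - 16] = 2*d + 2*sqrt(2)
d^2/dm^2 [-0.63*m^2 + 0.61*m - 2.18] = -1.26000000000000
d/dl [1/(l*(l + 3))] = (-2*l - 3)/(l^2*(l^2 + 6*l + 9))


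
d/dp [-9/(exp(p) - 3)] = 9*exp(p)/(exp(p) - 3)^2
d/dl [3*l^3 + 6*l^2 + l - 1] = 9*l^2 + 12*l + 1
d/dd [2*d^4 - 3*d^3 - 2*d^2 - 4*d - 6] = 8*d^3 - 9*d^2 - 4*d - 4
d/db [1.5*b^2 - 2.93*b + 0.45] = 3.0*b - 2.93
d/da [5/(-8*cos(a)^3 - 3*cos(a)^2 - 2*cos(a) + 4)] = 10*(12*sin(a)^2 - 3*cos(a) - 13)*sin(a)/(8*cos(a)^3 + 3*cos(a)^2 + 2*cos(a) - 4)^2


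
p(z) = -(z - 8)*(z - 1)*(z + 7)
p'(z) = -(z - 8)*(z - 1) - (z - 8)*(z + 7) - (z - 1)*(z + 7)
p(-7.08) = 9.75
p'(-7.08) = -123.70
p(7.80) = 20.13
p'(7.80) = -96.32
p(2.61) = 83.39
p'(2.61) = 45.00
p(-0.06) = -59.29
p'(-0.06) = 54.75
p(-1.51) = -131.05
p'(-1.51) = 42.12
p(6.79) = 96.61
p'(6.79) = -56.15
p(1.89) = 48.34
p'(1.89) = 51.84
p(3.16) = 106.22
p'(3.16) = 37.68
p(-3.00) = -176.00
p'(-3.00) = 16.00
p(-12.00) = 1300.00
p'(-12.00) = -425.00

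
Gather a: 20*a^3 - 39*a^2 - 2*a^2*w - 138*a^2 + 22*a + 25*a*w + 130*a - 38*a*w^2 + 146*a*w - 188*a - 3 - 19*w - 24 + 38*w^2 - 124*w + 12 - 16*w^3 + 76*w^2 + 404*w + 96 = 20*a^3 + a^2*(-2*w - 177) + a*(-38*w^2 + 171*w - 36) - 16*w^3 + 114*w^2 + 261*w + 81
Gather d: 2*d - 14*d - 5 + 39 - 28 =6 - 12*d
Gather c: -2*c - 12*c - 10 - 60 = -14*c - 70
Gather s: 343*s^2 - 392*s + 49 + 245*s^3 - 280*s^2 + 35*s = 245*s^3 + 63*s^2 - 357*s + 49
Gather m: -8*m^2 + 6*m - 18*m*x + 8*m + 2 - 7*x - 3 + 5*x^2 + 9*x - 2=-8*m^2 + m*(14 - 18*x) + 5*x^2 + 2*x - 3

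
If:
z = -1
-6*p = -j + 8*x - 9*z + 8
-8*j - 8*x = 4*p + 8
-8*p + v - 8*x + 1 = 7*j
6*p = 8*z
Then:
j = 19/27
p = -4/3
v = -406/27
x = -28/27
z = -1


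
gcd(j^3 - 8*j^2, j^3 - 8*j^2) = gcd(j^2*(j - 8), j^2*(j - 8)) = j^3 - 8*j^2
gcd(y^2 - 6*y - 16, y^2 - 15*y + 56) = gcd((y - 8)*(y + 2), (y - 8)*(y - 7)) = y - 8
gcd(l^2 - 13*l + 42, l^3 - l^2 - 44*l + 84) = l - 6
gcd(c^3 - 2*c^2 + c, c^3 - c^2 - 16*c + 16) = c - 1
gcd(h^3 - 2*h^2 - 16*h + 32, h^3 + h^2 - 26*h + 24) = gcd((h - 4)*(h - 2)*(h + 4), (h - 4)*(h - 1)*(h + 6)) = h - 4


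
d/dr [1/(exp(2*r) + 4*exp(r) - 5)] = 2*(-exp(r) - 2)*exp(r)/(exp(2*r) + 4*exp(r) - 5)^2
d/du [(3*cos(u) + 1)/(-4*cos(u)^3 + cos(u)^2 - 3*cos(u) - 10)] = (99*sin(u) - 20*sin(2*u) - 9*sin(3*u) - 12*sin(4*u))/(-12*cos(u) + cos(2*u) - 2*cos(3*u) - 19)^2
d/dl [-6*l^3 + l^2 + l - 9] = -18*l^2 + 2*l + 1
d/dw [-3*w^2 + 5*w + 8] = 5 - 6*w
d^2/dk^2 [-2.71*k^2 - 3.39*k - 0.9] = -5.42000000000000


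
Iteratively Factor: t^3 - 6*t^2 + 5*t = (t)*(t^2 - 6*t + 5) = t*(t - 1)*(t - 5)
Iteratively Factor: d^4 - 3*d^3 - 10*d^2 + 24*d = (d)*(d^3 - 3*d^2 - 10*d + 24) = d*(d - 2)*(d^2 - d - 12) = d*(d - 4)*(d - 2)*(d + 3)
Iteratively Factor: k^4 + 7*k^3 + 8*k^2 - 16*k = (k)*(k^3 + 7*k^2 + 8*k - 16) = k*(k - 1)*(k^2 + 8*k + 16) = k*(k - 1)*(k + 4)*(k + 4)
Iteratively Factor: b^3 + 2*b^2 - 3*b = (b - 1)*(b^2 + 3*b) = b*(b - 1)*(b + 3)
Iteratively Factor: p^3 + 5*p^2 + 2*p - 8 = (p + 2)*(p^2 + 3*p - 4) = (p - 1)*(p + 2)*(p + 4)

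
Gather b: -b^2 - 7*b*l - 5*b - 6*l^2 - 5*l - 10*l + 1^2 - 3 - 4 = -b^2 + b*(-7*l - 5) - 6*l^2 - 15*l - 6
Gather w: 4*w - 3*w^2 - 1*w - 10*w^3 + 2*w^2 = -10*w^3 - w^2 + 3*w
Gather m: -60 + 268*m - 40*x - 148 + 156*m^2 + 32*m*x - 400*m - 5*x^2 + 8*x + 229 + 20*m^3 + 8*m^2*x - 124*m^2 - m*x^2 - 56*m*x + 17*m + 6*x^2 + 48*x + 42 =20*m^3 + m^2*(8*x + 32) + m*(-x^2 - 24*x - 115) + x^2 + 16*x + 63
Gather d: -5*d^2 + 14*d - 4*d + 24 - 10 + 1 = -5*d^2 + 10*d + 15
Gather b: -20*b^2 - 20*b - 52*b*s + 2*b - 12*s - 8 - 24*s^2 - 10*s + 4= -20*b^2 + b*(-52*s - 18) - 24*s^2 - 22*s - 4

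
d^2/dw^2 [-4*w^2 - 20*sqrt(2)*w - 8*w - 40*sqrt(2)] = -8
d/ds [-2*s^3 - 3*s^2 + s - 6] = -6*s^2 - 6*s + 1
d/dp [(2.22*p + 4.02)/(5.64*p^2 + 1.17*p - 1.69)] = (12.5208*p^2 + 2.5974*p - (2.22*p + 4.02)*(11.28*p + 1.17) - 3.7518)/(5.64*p^2 + 1.17*p - 1.69)^2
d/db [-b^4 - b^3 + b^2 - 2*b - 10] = -4*b^3 - 3*b^2 + 2*b - 2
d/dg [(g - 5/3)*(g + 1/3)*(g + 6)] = 3*g^2 + 28*g/3 - 77/9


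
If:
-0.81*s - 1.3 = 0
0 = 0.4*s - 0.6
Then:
No Solution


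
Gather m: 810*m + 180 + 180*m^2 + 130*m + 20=180*m^2 + 940*m + 200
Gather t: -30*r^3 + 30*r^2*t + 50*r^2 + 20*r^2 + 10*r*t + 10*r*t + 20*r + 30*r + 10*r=-30*r^3 + 70*r^2 + 60*r + t*(30*r^2 + 20*r)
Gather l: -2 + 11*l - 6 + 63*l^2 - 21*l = 63*l^2 - 10*l - 8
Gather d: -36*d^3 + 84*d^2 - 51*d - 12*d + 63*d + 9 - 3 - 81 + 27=-36*d^3 + 84*d^2 - 48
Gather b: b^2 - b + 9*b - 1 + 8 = b^2 + 8*b + 7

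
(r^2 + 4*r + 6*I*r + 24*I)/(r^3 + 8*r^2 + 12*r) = (r^2 + 4*r + 6*I*r + 24*I)/(r*(r^2 + 8*r + 12))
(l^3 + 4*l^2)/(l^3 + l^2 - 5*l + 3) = l^2*(l + 4)/(l^3 + l^2 - 5*l + 3)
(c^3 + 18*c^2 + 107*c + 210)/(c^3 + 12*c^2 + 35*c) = (c + 6)/c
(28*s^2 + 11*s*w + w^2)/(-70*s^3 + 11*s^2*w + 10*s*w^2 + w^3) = (-4*s - w)/(10*s^2 - 3*s*w - w^2)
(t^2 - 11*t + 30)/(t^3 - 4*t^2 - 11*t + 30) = (t - 6)/(t^2 + t - 6)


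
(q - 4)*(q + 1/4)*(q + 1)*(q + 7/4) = q^4 - q^3 - 153*q^2/16 - 149*q/16 - 7/4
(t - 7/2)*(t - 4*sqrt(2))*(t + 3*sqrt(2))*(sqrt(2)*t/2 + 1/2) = sqrt(2)*t^4/2 - 7*sqrt(2)*t^3/4 - t^3/2 - 25*sqrt(2)*t^2/2 + 7*t^2/4 - 12*t + 175*sqrt(2)*t/4 + 42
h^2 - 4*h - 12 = (h - 6)*(h + 2)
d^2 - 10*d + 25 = (d - 5)^2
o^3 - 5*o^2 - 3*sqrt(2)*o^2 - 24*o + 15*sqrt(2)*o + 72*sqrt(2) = (o - 8)*(o + 3)*(o - 3*sqrt(2))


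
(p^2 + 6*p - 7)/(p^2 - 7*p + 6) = (p + 7)/(p - 6)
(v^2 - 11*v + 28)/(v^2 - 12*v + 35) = (v - 4)/(v - 5)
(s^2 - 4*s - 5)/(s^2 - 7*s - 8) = (s - 5)/(s - 8)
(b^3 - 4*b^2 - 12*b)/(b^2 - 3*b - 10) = b*(b - 6)/(b - 5)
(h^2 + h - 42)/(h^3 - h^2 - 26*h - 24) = (h + 7)/(h^2 + 5*h + 4)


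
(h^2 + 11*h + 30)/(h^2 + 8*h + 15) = (h + 6)/(h + 3)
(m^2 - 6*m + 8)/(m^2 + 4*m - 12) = (m - 4)/(m + 6)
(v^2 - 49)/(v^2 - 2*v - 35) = (v + 7)/(v + 5)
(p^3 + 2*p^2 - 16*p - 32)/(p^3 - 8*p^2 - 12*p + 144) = (p^2 - 2*p - 8)/(p^2 - 12*p + 36)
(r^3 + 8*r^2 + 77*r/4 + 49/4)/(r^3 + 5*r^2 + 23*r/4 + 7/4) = (2*r + 7)/(2*r + 1)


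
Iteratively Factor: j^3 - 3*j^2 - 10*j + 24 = (j - 4)*(j^2 + j - 6) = (j - 4)*(j - 2)*(j + 3)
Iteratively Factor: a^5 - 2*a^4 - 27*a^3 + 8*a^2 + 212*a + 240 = (a + 2)*(a^4 - 4*a^3 - 19*a^2 + 46*a + 120) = (a + 2)^2*(a^3 - 6*a^2 - 7*a + 60) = (a + 2)^2*(a + 3)*(a^2 - 9*a + 20) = (a - 5)*(a + 2)^2*(a + 3)*(a - 4)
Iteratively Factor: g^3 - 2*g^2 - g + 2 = (g - 1)*(g^2 - g - 2) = (g - 2)*(g - 1)*(g + 1)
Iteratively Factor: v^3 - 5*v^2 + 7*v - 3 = (v - 3)*(v^2 - 2*v + 1) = (v - 3)*(v - 1)*(v - 1)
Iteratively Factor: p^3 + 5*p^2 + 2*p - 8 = (p + 4)*(p^2 + p - 2) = (p + 2)*(p + 4)*(p - 1)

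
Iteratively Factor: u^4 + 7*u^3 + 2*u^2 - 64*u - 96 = (u - 3)*(u^3 + 10*u^2 + 32*u + 32) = (u - 3)*(u + 4)*(u^2 + 6*u + 8) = (u - 3)*(u + 4)^2*(u + 2)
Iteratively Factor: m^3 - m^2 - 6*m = (m)*(m^2 - m - 6) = m*(m + 2)*(m - 3)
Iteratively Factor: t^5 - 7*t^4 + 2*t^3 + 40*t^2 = (t)*(t^4 - 7*t^3 + 2*t^2 + 40*t) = t*(t + 2)*(t^3 - 9*t^2 + 20*t) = t^2*(t + 2)*(t^2 - 9*t + 20) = t^2*(t - 5)*(t + 2)*(t - 4)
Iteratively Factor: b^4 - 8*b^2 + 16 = (b + 2)*(b^3 - 2*b^2 - 4*b + 8) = (b - 2)*(b + 2)*(b^2 - 4) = (b - 2)*(b + 2)^2*(b - 2)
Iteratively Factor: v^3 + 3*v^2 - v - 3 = (v - 1)*(v^2 + 4*v + 3) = (v - 1)*(v + 3)*(v + 1)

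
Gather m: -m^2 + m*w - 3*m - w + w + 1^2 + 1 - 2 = -m^2 + m*(w - 3)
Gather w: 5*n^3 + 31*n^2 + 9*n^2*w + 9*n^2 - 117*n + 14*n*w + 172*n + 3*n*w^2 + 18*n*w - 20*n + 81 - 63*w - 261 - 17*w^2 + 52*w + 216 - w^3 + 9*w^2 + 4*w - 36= 5*n^3 + 40*n^2 + 35*n - w^3 + w^2*(3*n - 8) + w*(9*n^2 + 32*n - 7)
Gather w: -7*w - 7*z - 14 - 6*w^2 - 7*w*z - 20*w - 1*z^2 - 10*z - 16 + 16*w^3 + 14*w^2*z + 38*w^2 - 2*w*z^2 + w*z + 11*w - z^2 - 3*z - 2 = 16*w^3 + w^2*(14*z + 32) + w*(-2*z^2 - 6*z - 16) - 2*z^2 - 20*z - 32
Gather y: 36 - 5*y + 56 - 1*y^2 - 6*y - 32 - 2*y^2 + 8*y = -3*y^2 - 3*y + 60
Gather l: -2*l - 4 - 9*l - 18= -11*l - 22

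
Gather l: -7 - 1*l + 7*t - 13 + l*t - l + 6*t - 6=l*(t - 2) + 13*t - 26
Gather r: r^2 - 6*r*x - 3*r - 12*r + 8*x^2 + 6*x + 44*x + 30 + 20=r^2 + r*(-6*x - 15) + 8*x^2 + 50*x + 50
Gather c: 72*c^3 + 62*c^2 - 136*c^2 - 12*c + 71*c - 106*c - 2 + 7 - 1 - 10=72*c^3 - 74*c^2 - 47*c - 6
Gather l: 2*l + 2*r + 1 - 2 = 2*l + 2*r - 1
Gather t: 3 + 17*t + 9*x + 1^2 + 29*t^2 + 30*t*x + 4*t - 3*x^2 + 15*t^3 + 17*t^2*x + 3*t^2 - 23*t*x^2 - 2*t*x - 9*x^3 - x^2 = 15*t^3 + t^2*(17*x + 32) + t*(-23*x^2 + 28*x + 21) - 9*x^3 - 4*x^2 + 9*x + 4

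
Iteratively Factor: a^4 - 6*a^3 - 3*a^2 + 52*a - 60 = (a - 5)*(a^3 - a^2 - 8*a + 12) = (a - 5)*(a - 2)*(a^2 + a - 6) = (a - 5)*(a - 2)^2*(a + 3)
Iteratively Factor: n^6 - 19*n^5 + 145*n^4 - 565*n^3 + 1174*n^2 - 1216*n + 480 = (n - 1)*(n^5 - 18*n^4 + 127*n^3 - 438*n^2 + 736*n - 480) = (n - 4)*(n - 1)*(n^4 - 14*n^3 + 71*n^2 - 154*n + 120) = (n - 4)^2*(n - 1)*(n^3 - 10*n^2 + 31*n - 30) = (n - 4)^2*(n - 2)*(n - 1)*(n^2 - 8*n + 15) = (n - 5)*(n - 4)^2*(n - 2)*(n - 1)*(n - 3)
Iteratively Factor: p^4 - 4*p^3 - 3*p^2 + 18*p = (p + 2)*(p^3 - 6*p^2 + 9*p) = p*(p + 2)*(p^2 - 6*p + 9) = p*(p - 3)*(p + 2)*(p - 3)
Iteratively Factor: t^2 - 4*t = (t - 4)*(t)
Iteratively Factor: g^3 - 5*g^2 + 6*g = (g)*(g^2 - 5*g + 6) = g*(g - 3)*(g - 2)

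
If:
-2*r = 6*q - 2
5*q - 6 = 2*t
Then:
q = 2*t/5 + 6/5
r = -6*t/5 - 13/5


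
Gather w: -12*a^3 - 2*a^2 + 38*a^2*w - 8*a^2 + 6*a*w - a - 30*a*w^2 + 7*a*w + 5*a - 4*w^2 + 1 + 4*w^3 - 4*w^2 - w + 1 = -12*a^3 - 10*a^2 + 4*a + 4*w^3 + w^2*(-30*a - 8) + w*(38*a^2 + 13*a - 1) + 2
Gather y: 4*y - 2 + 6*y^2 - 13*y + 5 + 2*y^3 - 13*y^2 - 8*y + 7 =2*y^3 - 7*y^2 - 17*y + 10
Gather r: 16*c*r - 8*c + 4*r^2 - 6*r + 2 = -8*c + 4*r^2 + r*(16*c - 6) + 2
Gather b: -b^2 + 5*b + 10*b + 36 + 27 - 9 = -b^2 + 15*b + 54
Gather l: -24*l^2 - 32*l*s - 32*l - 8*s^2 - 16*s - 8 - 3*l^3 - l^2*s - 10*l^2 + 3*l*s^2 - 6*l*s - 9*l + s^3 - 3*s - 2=-3*l^3 + l^2*(-s - 34) + l*(3*s^2 - 38*s - 41) + s^3 - 8*s^2 - 19*s - 10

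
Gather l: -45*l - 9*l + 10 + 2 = 12 - 54*l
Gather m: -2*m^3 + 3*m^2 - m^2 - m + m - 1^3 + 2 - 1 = -2*m^3 + 2*m^2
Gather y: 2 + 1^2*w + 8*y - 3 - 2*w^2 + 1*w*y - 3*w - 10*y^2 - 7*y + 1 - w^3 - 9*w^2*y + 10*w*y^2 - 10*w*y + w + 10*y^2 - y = -w^3 - 2*w^2 + 10*w*y^2 - w + y*(-9*w^2 - 9*w)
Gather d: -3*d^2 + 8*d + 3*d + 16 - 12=-3*d^2 + 11*d + 4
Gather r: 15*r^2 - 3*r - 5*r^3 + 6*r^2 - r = -5*r^3 + 21*r^2 - 4*r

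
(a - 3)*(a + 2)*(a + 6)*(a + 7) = a^4 + 12*a^3 + 23*a^2 - 120*a - 252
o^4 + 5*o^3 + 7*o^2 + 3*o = o*(o + 1)^2*(o + 3)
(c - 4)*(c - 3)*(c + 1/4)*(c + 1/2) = c^4 - 25*c^3/4 + 55*c^2/8 + 65*c/8 + 3/2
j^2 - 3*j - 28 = (j - 7)*(j + 4)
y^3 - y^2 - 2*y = y*(y - 2)*(y + 1)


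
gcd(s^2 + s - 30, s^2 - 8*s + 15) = s - 5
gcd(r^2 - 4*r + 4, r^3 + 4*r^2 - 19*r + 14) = r - 2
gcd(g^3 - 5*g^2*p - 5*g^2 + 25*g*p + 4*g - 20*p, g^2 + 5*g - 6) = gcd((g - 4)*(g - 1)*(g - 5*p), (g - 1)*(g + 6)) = g - 1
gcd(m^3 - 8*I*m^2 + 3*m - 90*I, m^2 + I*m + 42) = m - 6*I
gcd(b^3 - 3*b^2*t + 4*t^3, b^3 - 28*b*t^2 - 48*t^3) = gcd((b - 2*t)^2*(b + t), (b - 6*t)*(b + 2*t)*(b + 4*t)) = 1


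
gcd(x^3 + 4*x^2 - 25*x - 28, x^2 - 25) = 1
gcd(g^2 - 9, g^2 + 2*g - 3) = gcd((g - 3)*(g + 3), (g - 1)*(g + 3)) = g + 3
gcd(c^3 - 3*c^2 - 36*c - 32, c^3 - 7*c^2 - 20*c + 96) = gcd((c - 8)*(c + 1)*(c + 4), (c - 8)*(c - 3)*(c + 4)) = c^2 - 4*c - 32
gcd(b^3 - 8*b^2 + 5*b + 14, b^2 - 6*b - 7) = b^2 - 6*b - 7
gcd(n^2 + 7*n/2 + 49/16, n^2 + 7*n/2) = 1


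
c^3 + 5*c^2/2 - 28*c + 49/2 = (c - 7/2)*(c - 1)*(c + 7)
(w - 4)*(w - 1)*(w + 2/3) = w^3 - 13*w^2/3 + 2*w/3 + 8/3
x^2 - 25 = (x - 5)*(x + 5)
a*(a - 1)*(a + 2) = a^3 + a^2 - 2*a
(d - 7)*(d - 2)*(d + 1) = d^3 - 8*d^2 + 5*d + 14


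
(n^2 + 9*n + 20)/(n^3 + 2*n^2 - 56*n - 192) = (n + 5)/(n^2 - 2*n - 48)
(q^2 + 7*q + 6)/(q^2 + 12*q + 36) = (q + 1)/(q + 6)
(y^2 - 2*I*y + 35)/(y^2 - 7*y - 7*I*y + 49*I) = (y + 5*I)/(y - 7)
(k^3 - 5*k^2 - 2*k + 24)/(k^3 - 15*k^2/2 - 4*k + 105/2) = 2*(k^2 - 2*k - 8)/(2*k^2 - 9*k - 35)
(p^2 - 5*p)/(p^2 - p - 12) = p*(5 - p)/(-p^2 + p + 12)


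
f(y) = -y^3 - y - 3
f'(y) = -3*y^2 - 1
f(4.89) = -124.82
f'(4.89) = -72.74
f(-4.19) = 74.75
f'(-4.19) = -53.67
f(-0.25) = -2.73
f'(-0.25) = -1.19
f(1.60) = -8.70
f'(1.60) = -8.68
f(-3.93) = 61.63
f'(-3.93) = -47.33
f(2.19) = -15.69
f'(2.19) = -15.39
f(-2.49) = 14.93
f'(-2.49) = -19.60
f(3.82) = -62.56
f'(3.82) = -44.78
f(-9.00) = 735.00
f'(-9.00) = -244.00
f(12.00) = -1743.00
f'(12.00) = -433.00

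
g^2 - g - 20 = (g - 5)*(g + 4)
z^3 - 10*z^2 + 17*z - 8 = (z - 8)*(z - 1)^2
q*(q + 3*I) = q^2 + 3*I*q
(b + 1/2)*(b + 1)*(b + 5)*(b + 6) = b^4 + 25*b^3/2 + 47*b^2 + 101*b/2 + 15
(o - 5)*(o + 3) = o^2 - 2*o - 15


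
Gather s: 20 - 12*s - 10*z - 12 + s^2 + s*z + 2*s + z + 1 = s^2 + s*(z - 10) - 9*z + 9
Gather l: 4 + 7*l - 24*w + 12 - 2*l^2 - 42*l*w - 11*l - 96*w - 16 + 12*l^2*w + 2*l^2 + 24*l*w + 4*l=12*l^2*w - 18*l*w - 120*w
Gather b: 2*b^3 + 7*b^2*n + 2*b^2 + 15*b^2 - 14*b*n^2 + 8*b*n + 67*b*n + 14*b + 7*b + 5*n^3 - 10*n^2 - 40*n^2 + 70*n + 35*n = 2*b^3 + b^2*(7*n + 17) + b*(-14*n^2 + 75*n + 21) + 5*n^3 - 50*n^2 + 105*n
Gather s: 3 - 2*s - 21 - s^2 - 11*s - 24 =-s^2 - 13*s - 42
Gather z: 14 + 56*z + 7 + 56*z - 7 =112*z + 14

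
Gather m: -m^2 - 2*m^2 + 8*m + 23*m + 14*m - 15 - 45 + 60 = -3*m^2 + 45*m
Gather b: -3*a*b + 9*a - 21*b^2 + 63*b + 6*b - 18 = 9*a - 21*b^2 + b*(69 - 3*a) - 18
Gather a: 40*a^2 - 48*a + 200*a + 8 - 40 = 40*a^2 + 152*a - 32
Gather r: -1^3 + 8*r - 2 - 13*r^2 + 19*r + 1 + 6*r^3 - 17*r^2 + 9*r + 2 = 6*r^3 - 30*r^2 + 36*r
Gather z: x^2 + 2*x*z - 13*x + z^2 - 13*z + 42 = x^2 - 13*x + z^2 + z*(2*x - 13) + 42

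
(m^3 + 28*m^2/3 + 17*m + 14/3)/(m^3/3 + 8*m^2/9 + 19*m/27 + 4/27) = 9*(m^2 + 9*m + 14)/(3*m^2 + 7*m + 4)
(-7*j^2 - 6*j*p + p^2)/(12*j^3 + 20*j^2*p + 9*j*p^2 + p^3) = (-7*j + p)/(12*j^2 + 8*j*p + p^2)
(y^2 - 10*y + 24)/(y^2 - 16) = (y - 6)/(y + 4)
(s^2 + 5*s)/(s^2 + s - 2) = s*(s + 5)/(s^2 + s - 2)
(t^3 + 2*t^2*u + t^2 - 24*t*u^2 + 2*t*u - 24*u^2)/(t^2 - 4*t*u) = t + 6*u + 1 + 6*u/t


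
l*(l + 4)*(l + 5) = l^3 + 9*l^2 + 20*l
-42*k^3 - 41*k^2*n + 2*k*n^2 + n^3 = (-6*k + n)*(k + n)*(7*k + n)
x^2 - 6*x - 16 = (x - 8)*(x + 2)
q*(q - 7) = q^2 - 7*q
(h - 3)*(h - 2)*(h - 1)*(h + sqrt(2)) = h^4 - 6*h^3 + sqrt(2)*h^3 - 6*sqrt(2)*h^2 + 11*h^2 - 6*h + 11*sqrt(2)*h - 6*sqrt(2)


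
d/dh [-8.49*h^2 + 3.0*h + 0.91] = 3.0 - 16.98*h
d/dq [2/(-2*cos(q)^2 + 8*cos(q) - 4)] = 2*(2 - cos(q))*sin(q)/(cos(q)^2 - 4*cos(q) + 2)^2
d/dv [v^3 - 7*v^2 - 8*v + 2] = 3*v^2 - 14*v - 8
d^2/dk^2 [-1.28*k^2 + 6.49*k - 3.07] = -2.56000000000000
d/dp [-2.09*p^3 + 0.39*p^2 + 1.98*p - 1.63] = -6.27*p^2 + 0.78*p + 1.98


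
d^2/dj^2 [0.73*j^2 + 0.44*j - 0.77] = 1.46000000000000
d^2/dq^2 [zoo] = 0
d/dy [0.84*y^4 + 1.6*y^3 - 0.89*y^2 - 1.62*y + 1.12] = 3.36*y^3 + 4.8*y^2 - 1.78*y - 1.62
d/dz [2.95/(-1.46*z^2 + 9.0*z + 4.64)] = (8.614*z - 26.55)/(-1.46*z^2 + 9.0*z + 4.64)^2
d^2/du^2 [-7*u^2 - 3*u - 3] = -14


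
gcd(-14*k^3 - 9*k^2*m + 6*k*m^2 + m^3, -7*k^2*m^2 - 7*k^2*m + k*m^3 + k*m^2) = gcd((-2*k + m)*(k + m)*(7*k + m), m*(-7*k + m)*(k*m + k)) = 1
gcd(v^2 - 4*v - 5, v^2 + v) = v + 1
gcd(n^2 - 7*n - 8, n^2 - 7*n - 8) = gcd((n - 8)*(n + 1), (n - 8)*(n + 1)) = n^2 - 7*n - 8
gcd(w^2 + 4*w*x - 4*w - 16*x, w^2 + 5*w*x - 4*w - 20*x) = w - 4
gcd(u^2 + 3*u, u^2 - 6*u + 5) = 1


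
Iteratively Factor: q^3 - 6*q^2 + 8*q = (q)*(q^2 - 6*q + 8) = q*(q - 4)*(q - 2)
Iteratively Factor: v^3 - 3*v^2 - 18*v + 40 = (v + 4)*(v^2 - 7*v + 10) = (v - 2)*(v + 4)*(v - 5)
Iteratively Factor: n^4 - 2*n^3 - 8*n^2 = (n - 4)*(n^3 + 2*n^2) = n*(n - 4)*(n^2 + 2*n) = n^2*(n - 4)*(n + 2)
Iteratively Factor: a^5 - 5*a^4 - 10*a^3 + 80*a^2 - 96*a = (a + 4)*(a^4 - 9*a^3 + 26*a^2 - 24*a) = (a - 4)*(a + 4)*(a^3 - 5*a^2 + 6*a) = (a - 4)*(a - 3)*(a + 4)*(a^2 - 2*a) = a*(a - 4)*(a - 3)*(a + 4)*(a - 2)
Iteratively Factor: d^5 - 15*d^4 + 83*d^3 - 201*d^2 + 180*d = (d - 3)*(d^4 - 12*d^3 + 47*d^2 - 60*d) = (d - 3)^2*(d^3 - 9*d^2 + 20*d) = (d - 5)*(d - 3)^2*(d^2 - 4*d) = d*(d - 5)*(d - 3)^2*(d - 4)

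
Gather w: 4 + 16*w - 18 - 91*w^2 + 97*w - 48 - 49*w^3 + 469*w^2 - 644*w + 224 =-49*w^3 + 378*w^2 - 531*w + 162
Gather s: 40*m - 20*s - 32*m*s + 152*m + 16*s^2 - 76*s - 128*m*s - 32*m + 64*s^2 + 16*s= 160*m + 80*s^2 + s*(-160*m - 80)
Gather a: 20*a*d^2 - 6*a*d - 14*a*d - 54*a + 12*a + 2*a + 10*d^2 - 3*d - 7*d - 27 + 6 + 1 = a*(20*d^2 - 20*d - 40) + 10*d^2 - 10*d - 20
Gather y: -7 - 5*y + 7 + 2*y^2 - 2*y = 2*y^2 - 7*y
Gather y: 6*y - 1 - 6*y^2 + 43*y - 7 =-6*y^2 + 49*y - 8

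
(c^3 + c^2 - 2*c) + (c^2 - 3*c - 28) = c^3 + 2*c^2 - 5*c - 28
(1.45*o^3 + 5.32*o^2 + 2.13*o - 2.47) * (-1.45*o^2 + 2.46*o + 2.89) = -2.1025*o^5 - 4.147*o^4 + 14.1892*o^3 + 24.1961*o^2 + 0.0795000000000003*o - 7.1383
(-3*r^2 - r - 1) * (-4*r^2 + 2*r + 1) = 12*r^4 - 2*r^3 - r^2 - 3*r - 1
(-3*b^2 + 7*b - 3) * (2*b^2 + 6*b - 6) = -6*b^4 - 4*b^3 + 54*b^2 - 60*b + 18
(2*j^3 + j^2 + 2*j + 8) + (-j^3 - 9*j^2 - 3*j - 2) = j^3 - 8*j^2 - j + 6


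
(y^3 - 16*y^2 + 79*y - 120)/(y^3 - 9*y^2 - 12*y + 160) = (y - 3)/(y + 4)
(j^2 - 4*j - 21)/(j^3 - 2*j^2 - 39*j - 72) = (j - 7)/(j^2 - 5*j - 24)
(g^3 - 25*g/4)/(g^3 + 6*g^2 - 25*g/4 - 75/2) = g/(g + 6)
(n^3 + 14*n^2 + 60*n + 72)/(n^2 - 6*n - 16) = (n^2 + 12*n + 36)/(n - 8)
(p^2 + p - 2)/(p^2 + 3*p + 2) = (p - 1)/(p + 1)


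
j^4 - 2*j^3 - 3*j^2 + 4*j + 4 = (j - 2)^2*(j + 1)^2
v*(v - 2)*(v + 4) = v^3 + 2*v^2 - 8*v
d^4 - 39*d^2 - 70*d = d*(d - 7)*(d + 2)*(d + 5)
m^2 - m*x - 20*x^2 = (m - 5*x)*(m + 4*x)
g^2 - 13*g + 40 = (g - 8)*(g - 5)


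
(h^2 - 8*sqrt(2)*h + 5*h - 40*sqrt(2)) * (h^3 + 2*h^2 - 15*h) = h^5 - 8*sqrt(2)*h^4 + 7*h^4 - 56*sqrt(2)*h^3 - 5*h^3 - 75*h^2 + 40*sqrt(2)*h^2 + 600*sqrt(2)*h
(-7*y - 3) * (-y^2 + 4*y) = 7*y^3 - 25*y^2 - 12*y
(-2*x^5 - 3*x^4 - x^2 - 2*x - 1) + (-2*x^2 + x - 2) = -2*x^5 - 3*x^4 - 3*x^2 - x - 3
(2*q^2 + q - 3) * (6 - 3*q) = -6*q^3 + 9*q^2 + 15*q - 18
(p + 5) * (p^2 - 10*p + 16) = p^3 - 5*p^2 - 34*p + 80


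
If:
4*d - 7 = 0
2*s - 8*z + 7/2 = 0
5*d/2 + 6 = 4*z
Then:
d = 7/4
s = 69/8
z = 83/32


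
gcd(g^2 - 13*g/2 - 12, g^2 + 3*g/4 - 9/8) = g + 3/2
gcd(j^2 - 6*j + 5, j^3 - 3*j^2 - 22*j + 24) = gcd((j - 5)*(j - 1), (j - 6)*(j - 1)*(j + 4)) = j - 1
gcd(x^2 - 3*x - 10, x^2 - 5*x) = x - 5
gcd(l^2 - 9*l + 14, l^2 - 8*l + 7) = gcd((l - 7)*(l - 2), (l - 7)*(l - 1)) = l - 7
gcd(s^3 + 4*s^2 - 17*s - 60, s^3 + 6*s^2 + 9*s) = s + 3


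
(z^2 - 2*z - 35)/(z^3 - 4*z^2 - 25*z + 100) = (z - 7)/(z^2 - 9*z + 20)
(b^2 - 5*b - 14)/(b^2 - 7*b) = (b + 2)/b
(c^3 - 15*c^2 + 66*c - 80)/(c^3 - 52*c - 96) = (c^2 - 7*c + 10)/(c^2 + 8*c + 12)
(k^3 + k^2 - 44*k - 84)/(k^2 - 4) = (k^2 - k - 42)/(k - 2)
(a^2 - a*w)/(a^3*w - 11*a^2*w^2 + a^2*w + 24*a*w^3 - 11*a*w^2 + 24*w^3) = a*(a - w)/(w*(a^3 - 11*a^2*w + a^2 + 24*a*w^2 - 11*a*w + 24*w^2))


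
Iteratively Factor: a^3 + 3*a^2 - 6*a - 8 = (a + 4)*(a^2 - a - 2) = (a - 2)*(a + 4)*(a + 1)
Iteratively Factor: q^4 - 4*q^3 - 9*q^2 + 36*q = (q)*(q^3 - 4*q^2 - 9*q + 36) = q*(q - 3)*(q^2 - q - 12) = q*(q - 4)*(q - 3)*(q + 3)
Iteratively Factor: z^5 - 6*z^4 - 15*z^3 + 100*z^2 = (z - 5)*(z^4 - z^3 - 20*z^2) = (z - 5)*(z + 4)*(z^3 - 5*z^2) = (z - 5)^2*(z + 4)*(z^2) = z*(z - 5)^2*(z + 4)*(z)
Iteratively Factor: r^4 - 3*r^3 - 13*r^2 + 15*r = (r + 3)*(r^3 - 6*r^2 + 5*r) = (r - 1)*(r + 3)*(r^2 - 5*r) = r*(r - 1)*(r + 3)*(r - 5)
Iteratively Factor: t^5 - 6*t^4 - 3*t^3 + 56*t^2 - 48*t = (t + 3)*(t^4 - 9*t^3 + 24*t^2 - 16*t) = (t - 1)*(t + 3)*(t^3 - 8*t^2 + 16*t) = (t - 4)*(t - 1)*(t + 3)*(t^2 - 4*t) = (t - 4)^2*(t - 1)*(t + 3)*(t)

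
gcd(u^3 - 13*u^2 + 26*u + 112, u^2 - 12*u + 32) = u - 8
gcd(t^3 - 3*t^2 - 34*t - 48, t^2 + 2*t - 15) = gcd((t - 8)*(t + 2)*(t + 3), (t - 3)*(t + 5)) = 1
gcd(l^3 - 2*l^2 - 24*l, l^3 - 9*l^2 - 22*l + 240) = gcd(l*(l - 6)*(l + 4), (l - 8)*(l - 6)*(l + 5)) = l - 6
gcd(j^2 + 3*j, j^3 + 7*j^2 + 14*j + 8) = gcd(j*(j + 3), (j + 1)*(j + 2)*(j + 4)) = 1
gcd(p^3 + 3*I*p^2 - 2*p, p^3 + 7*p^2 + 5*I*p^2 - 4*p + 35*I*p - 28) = p + I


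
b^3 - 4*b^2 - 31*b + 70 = (b - 7)*(b - 2)*(b + 5)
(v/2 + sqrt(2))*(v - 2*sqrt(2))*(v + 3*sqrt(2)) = v^3/2 + 3*sqrt(2)*v^2/2 - 4*v - 12*sqrt(2)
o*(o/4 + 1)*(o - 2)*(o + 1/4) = o^4/4 + 9*o^3/16 - 15*o^2/8 - o/2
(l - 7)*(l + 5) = l^2 - 2*l - 35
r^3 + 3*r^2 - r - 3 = (r - 1)*(r + 1)*(r + 3)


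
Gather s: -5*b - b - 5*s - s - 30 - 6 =-6*b - 6*s - 36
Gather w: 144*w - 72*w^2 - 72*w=-72*w^2 + 72*w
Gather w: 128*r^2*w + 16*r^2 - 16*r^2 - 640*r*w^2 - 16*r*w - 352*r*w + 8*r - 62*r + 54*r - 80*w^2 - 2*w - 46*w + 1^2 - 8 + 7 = w^2*(-640*r - 80) + w*(128*r^2 - 368*r - 48)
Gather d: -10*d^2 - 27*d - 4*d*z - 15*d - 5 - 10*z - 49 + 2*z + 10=-10*d^2 + d*(-4*z - 42) - 8*z - 44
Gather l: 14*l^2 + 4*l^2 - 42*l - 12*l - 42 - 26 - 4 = 18*l^2 - 54*l - 72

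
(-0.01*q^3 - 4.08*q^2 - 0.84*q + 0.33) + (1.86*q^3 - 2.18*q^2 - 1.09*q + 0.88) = 1.85*q^3 - 6.26*q^2 - 1.93*q + 1.21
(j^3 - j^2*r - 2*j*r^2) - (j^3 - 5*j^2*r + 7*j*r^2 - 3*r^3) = 4*j^2*r - 9*j*r^2 + 3*r^3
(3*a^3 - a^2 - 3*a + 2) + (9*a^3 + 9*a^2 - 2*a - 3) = 12*a^3 + 8*a^2 - 5*a - 1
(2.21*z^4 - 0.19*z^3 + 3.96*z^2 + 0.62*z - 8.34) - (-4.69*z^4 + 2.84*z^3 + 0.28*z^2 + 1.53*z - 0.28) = 6.9*z^4 - 3.03*z^3 + 3.68*z^2 - 0.91*z - 8.06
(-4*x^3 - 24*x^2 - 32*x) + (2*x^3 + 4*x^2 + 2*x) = -2*x^3 - 20*x^2 - 30*x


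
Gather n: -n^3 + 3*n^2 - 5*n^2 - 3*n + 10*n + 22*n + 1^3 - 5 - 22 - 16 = -n^3 - 2*n^2 + 29*n - 42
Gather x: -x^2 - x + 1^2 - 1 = -x^2 - x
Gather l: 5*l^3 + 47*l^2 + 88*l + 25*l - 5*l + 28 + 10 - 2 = 5*l^3 + 47*l^2 + 108*l + 36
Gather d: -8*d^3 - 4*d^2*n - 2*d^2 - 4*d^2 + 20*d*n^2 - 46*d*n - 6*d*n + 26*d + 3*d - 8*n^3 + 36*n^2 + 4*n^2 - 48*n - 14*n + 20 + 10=-8*d^3 + d^2*(-4*n - 6) + d*(20*n^2 - 52*n + 29) - 8*n^3 + 40*n^2 - 62*n + 30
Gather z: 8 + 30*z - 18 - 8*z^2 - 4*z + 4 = -8*z^2 + 26*z - 6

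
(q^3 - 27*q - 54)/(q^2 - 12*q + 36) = (q^2 + 6*q + 9)/(q - 6)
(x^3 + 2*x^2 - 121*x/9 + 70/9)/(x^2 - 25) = (x^2 - 3*x + 14/9)/(x - 5)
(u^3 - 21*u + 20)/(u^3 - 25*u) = (u^2 - 5*u + 4)/(u*(u - 5))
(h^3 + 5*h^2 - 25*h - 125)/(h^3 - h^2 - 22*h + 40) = (h^2 - 25)/(h^2 - 6*h + 8)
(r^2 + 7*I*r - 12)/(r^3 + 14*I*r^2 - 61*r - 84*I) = 1/(r + 7*I)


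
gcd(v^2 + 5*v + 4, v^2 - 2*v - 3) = v + 1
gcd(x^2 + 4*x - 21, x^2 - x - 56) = x + 7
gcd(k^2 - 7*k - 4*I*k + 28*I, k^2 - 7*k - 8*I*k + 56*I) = k - 7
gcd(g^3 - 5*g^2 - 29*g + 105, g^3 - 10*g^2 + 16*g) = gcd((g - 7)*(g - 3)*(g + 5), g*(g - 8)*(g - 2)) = 1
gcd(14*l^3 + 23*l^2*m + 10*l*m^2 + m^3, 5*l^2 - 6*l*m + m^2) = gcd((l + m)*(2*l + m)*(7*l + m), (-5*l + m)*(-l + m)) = 1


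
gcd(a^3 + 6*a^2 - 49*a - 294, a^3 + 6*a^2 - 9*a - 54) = a + 6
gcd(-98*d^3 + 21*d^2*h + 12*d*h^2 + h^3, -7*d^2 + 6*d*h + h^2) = 7*d + h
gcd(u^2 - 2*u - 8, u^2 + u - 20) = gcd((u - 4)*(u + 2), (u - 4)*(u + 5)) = u - 4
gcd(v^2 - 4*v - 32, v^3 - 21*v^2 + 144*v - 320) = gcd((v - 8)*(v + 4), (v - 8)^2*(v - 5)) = v - 8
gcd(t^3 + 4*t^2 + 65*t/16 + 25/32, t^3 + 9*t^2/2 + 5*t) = t + 5/2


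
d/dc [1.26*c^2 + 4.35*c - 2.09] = 2.52*c + 4.35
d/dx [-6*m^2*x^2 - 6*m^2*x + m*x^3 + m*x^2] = m*(-12*m*x - 6*m + 3*x^2 + 2*x)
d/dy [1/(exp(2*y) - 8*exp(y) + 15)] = 2*(4 - exp(y))*exp(y)/(exp(2*y) - 8*exp(y) + 15)^2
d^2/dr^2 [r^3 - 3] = 6*r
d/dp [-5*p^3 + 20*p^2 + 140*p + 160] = -15*p^2 + 40*p + 140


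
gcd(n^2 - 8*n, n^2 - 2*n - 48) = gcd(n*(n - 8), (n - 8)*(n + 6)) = n - 8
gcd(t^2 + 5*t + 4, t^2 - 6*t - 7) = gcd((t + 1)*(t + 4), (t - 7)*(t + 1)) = t + 1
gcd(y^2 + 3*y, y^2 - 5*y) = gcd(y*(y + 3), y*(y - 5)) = y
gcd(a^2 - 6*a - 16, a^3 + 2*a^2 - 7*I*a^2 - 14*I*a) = a + 2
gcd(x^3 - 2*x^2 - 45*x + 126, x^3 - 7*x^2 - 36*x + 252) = x - 6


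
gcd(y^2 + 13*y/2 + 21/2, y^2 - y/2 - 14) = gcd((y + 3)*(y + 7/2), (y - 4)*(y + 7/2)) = y + 7/2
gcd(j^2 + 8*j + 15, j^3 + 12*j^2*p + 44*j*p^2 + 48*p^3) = 1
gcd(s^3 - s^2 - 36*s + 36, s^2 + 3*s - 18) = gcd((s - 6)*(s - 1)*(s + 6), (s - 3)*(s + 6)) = s + 6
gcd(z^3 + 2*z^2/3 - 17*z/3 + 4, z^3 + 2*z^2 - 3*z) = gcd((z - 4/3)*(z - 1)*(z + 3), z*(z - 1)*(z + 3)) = z^2 + 2*z - 3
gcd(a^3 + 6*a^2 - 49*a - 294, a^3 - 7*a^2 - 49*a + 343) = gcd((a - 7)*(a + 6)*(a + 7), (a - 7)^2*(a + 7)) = a^2 - 49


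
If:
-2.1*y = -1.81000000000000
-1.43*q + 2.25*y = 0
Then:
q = 1.36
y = 0.86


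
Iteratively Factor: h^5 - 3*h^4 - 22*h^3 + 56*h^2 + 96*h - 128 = (h + 4)*(h^4 - 7*h^3 + 6*h^2 + 32*h - 32) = (h - 4)*(h + 4)*(h^3 - 3*h^2 - 6*h + 8) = (h - 4)*(h - 1)*(h + 4)*(h^2 - 2*h - 8) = (h - 4)^2*(h - 1)*(h + 4)*(h + 2)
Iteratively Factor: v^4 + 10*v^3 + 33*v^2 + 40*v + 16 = (v + 4)*(v^3 + 6*v^2 + 9*v + 4) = (v + 1)*(v + 4)*(v^2 + 5*v + 4) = (v + 1)^2*(v + 4)*(v + 4)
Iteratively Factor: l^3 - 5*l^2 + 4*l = (l - 1)*(l^2 - 4*l) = (l - 4)*(l - 1)*(l)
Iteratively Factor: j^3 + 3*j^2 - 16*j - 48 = (j + 3)*(j^2 - 16) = (j - 4)*(j + 3)*(j + 4)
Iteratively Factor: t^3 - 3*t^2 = (t)*(t^2 - 3*t) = t*(t - 3)*(t)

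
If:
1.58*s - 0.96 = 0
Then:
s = 0.61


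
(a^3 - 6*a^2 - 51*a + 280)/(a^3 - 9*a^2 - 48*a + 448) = (a - 5)/(a - 8)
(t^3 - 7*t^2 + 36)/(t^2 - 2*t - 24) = (t^2 - t - 6)/(t + 4)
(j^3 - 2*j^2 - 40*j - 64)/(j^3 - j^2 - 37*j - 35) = (-j^3 + 2*j^2 + 40*j + 64)/(-j^3 + j^2 + 37*j + 35)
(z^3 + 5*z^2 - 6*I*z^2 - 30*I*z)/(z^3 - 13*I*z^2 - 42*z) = (z + 5)/(z - 7*I)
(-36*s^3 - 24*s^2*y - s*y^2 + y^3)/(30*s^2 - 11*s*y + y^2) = (6*s^2 + 5*s*y + y^2)/(-5*s + y)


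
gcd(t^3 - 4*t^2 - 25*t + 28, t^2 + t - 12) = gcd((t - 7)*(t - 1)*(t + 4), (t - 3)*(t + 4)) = t + 4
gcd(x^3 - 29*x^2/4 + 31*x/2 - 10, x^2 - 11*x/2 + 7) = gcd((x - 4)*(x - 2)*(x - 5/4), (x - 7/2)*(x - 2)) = x - 2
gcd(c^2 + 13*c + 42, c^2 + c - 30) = c + 6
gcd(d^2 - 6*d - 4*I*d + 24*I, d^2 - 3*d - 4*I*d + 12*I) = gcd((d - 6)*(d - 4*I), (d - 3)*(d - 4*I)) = d - 4*I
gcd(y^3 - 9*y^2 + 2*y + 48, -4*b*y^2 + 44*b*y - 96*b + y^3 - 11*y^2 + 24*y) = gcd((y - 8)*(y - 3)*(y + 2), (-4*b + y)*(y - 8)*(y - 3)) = y^2 - 11*y + 24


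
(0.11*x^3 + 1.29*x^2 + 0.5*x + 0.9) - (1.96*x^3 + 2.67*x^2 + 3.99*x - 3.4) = -1.85*x^3 - 1.38*x^2 - 3.49*x + 4.3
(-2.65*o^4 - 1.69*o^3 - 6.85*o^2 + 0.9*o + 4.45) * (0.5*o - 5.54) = -1.325*o^5 + 13.836*o^4 + 5.9376*o^3 + 38.399*o^2 - 2.761*o - 24.653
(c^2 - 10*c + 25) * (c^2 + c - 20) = c^4 - 9*c^3 - 5*c^2 + 225*c - 500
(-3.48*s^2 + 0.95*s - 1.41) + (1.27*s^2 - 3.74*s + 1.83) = -2.21*s^2 - 2.79*s + 0.42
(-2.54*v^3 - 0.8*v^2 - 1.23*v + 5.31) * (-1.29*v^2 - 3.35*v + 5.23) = 3.2766*v^5 + 9.541*v^4 - 9.0175*v^3 - 6.9134*v^2 - 24.2214*v + 27.7713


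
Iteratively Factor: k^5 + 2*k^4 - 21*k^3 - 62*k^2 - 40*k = (k + 4)*(k^4 - 2*k^3 - 13*k^2 - 10*k) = (k + 1)*(k + 4)*(k^3 - 3*k^2 - 10*k) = (k - 5)*(k + 1)*(k + 4)*(k^2 + 2*k) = k*(k - 5)*(k + 1)*(k + 4)*(k + 2)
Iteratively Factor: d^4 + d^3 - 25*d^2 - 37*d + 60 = (d + 3)*(d^3 - 2*d^2 - 19*d + 20) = (d + 3)*(d + 4)*(d^2 - 6*d + 5) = (d - 5)*(d + 3)*(d + 4)*(d - 1)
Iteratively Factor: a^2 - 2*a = (a - 2)*(a)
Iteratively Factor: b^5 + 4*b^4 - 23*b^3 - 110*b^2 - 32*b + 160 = (b + 4)*(b^4 - 23*b^2 - 18*b + 40) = (b + 2)*(b + 4)*(b^3 - 2*b^2 - 19*b + 20) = (b - 5)*(b + 2)*(b + 4)*(b^2 + 3*b - 4) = (b - 5)*(b + 2)*(b + 4)^2*(b - 1)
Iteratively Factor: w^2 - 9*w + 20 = (w - 5)*(w - 4)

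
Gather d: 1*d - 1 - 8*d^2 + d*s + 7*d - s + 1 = -8*d^2 + d*(s + 8) - s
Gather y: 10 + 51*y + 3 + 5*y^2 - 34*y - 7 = 5*y^2 + 17*y + 6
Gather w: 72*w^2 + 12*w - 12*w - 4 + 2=72*w^2 - 2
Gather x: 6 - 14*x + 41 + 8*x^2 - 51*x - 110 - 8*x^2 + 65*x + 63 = 0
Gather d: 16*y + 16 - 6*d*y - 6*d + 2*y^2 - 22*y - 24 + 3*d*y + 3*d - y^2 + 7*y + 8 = d*(-3*y - 3) + y^2 + y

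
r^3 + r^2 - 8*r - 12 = (r - 3)*(r + 2)^2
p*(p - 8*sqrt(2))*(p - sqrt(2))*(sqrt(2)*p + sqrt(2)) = sqrt(2)*p^4 - 18*p^3 + sqrt(2)*p^3 - 18*p^2 + 16*sqrt(2)*p^2 + 16*sqrt(2)*p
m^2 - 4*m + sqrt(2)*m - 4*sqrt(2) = (m - 4)*(m + sqrt(2))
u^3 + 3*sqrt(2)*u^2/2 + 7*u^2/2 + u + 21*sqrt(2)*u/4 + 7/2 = (u + 7/2)*(u + sqrt(2)/2)*(u + sqrt(2))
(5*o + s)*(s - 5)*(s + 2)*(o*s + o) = 5*o^2*s^3 - 10*o^2*s^2 - 65*o^2*s - 50*o^2 + o*s^4 - 2*o*s^3 - 13*o*s^2 - 10*o*s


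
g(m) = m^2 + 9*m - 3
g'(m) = 2*m + 9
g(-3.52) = -22.29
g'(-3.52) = 1.96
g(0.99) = 6.89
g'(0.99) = 10.98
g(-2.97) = -20.91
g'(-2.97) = 3.06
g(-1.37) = -13.45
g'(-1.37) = 6.26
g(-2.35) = -18.63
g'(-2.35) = 4.30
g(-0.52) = -7.41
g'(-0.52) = 7.96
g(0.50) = 1.75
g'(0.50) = 10.00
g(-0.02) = -3.18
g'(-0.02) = 8.96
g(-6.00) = -21.00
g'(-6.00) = -3.00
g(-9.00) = -3.00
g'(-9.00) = -9.00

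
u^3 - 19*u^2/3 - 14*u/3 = u*(u - 7)*(u + 2/3)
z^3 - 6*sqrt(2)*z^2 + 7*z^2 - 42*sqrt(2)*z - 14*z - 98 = (z + 7)*(z - 7*sqrt(2))*(z + sqrt(2))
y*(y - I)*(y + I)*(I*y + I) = I*y^4 + I*y^3 + I*y^2 + I*y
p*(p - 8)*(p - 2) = p^3 - 10*p^2 + 16*p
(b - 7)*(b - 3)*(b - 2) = b^3 - 12*b^2 + 41*b - 42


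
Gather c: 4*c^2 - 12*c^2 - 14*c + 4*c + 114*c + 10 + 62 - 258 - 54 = -8*c^2 + 104*c - 240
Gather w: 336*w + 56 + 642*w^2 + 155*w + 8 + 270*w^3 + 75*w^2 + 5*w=270*w^3 + 717*w^2 + 496*w + 64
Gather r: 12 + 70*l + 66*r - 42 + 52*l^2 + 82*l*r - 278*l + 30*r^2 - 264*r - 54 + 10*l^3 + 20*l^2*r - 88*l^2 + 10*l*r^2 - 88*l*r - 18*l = 10*l^3 - 36*l^2 - 226*l + r^2*(10*l + 30) + r*(20*l^2 - 6*l - 198) - 84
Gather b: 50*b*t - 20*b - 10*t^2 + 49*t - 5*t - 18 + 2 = b*(50*t - 20) - 10*t^2 + 44*t - 16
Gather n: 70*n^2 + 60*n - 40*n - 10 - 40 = 70*n^2 + 20*n - 50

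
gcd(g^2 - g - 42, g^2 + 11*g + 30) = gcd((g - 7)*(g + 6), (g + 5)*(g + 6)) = g + 6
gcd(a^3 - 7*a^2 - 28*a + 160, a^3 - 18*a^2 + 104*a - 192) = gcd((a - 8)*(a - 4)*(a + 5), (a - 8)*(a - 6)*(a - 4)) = a^2 - 12*a + 32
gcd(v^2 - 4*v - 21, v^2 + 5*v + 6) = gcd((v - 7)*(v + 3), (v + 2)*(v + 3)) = v + 3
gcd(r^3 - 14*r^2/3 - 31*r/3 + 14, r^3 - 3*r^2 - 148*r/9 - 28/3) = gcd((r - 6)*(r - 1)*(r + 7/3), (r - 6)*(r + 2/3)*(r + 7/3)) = r^2 - 11*r/3 - 14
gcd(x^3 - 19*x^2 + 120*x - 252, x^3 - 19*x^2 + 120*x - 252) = x^3 - 19*x^2 + 120*x - 252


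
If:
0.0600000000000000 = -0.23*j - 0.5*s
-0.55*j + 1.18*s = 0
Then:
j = -0.13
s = -0.06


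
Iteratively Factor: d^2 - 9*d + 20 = (d - 5)*(d - 4)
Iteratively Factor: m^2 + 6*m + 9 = (m + 3)*(m + 3)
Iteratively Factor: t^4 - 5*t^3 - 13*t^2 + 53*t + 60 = (t - 4)*(t^3 - t^2 - 17*t - 15) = (t - 5)*(t - 4)*(t^2 + 4*t + 3) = (t - 5)*(t - 4)*(t + 1)*(t + 3)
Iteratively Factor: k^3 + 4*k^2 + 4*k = (k + 2)*(k^2 + 2*k) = k*(k + 2)*(k + 2)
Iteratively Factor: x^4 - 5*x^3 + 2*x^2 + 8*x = (x)*(x^3 - 5*x^2 + 2*x + 8) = x*(x - 4)*(x^2 - x - 2) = x*(x - 4)*(x - 2)*(x + 1)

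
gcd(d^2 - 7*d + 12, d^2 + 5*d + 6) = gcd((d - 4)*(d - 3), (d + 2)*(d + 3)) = 1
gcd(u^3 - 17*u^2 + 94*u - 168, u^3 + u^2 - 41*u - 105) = u - 7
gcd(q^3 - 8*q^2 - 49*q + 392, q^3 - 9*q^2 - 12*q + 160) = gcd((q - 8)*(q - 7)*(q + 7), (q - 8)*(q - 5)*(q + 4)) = q - 8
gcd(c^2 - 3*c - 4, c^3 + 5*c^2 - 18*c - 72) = c - 4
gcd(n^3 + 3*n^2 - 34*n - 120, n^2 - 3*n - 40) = n + 5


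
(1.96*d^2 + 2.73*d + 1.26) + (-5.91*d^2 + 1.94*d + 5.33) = -3.95*d^2 + 4.67*d + 6.59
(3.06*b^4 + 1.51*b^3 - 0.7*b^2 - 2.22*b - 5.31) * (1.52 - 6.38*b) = -19.5228*b^5 - 4.9826*b^4 + 6.7612*b^3 + 13.0996*b^2 + 30.5034*b - 8.0712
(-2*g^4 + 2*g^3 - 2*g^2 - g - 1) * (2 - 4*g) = 8*g^5 - 12*g^4 + 12*g^3 + 2*g - 2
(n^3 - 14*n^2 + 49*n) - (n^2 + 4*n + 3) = n^3 - 15*n^2 + 45*n - 3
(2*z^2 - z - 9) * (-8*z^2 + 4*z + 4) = -16*z^4 + 16*z^3 + 76*z^2 - 40*z - 36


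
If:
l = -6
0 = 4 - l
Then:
No Solution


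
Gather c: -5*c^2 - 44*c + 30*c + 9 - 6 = -5*c^2 - 14*c + 3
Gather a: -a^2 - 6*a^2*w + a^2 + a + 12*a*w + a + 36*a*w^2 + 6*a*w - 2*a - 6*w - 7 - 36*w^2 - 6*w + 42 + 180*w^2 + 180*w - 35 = -6*a^2*w + a*(36*w^2 + 18*w) + 144*w^2 + 168*w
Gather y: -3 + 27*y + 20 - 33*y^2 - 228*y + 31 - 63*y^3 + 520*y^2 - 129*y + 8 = -63*y^3 + 487*y^2 - 330*y + 56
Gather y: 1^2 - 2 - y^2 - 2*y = -y^2 - 2*y - 1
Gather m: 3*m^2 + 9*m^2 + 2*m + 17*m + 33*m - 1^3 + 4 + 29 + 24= 12*m^2 + 52*m + 56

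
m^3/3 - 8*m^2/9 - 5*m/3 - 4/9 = (m/3 + 1/3)*(m - 4)*(m + 1/3)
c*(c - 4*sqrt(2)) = c^2 - 4*sqrt(2)*c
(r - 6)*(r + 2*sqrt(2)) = r^2 - 6*r + 2*sqrt(2)*r - 12*sqrt(2)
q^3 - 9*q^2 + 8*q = q*(q - 8)*(q - 1)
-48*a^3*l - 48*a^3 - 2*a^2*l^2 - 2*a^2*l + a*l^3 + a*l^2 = (-8*a + l)*(6*a + l)*(a*l + a)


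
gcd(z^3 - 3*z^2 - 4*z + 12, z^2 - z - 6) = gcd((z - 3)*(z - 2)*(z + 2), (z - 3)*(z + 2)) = z^2 - z - 6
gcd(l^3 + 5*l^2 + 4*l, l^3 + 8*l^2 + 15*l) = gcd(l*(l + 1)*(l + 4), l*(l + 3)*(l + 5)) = l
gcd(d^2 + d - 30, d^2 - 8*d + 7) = 1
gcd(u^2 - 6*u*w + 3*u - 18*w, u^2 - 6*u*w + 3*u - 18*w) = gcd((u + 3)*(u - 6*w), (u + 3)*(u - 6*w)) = u^2 - 6*u*w + 3*u - 18*w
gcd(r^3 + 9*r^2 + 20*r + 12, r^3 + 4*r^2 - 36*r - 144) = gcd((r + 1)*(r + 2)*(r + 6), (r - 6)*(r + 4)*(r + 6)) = r + 6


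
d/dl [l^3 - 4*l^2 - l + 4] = 3*l^2 - 8*l - 1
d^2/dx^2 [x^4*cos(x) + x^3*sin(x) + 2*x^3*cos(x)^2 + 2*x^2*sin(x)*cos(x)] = -x^4*cos(x) - 9*x^3*sin(x) - 4*x^3*cos(2*x) - 16*x^2*sin(2*x) + 18*x^2*cos(x) + 6*x*sin(x) + 14*x*cos(2*x) + 6*x + 2*sin(2*x)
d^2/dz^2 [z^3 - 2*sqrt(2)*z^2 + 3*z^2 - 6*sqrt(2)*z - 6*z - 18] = 6*z - 4*sqrt(2) + 6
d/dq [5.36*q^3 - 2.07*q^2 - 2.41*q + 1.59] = 16.08*q^2 - 4.14*q - 2.41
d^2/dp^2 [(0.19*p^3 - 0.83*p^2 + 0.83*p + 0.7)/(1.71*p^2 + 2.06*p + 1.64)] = (-3.5527136788005e-15*p^4 + 11.248418*p^3 + 30.098508*p^2 + 3.895152*p - 8.058)/(5.000211*p^6 + 18.070938*p^5 + 36.15624*p^4 + 43.4042*p^3 + 34.67616*p^2 + 16.621728*p + 4.410944)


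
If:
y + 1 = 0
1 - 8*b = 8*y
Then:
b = 9/8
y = -1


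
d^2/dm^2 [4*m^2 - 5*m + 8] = 8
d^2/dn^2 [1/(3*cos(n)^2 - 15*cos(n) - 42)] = (4*sin(n)^4 - 83*sin(n)^2 - 205*cos(n)/4 - 15*cos(3*n)/4 + 1)/(3*(sin(n)^2 + 5*cos(n) + 13)^3)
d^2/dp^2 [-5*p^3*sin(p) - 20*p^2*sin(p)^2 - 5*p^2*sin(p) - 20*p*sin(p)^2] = 5*p^3*sin(p) + 5*p^2*sin(p) - 30*p^2*cos(p) - 40*p^2*cos(2*p) - 30*p*sin(p) - 80*p*sin(2*p) - 20*p*cos(p) - 40*p*cos(2*p) - 10*sin(p) - 40*sin(2*p) + 20*cos(2*p) - 20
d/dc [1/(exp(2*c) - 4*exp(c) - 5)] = 2*(2 - exp(c))*exp(c)/(-exp(2*c) + 4*exp(c) + 5)^2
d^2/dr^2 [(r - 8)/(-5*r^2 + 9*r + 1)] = 2*((r - 8)*(10*r - 9)^2 + (15*r - 49)*(-5*r^2 + 9*r + 1))/(-5*r^2 + 9*r + 1)^3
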